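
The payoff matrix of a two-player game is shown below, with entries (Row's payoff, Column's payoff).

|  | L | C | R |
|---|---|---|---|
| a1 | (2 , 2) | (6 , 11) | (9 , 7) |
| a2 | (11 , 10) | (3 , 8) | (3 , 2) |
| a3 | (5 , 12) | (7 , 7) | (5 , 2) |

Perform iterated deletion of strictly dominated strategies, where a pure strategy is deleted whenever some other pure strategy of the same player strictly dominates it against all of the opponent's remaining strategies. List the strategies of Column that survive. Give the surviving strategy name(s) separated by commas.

L

For Column, C strictly dominates R on the remaining rows (a1: 11>7, a2: 8>2, a3: 7>2); eliminate R.
Row a1 is eliminated: a3 beats it against every remaining column (L: 5>2, C: 7>6).
Column's strategy C is strictly dominated by L (a2: 10>8, a3: 12>7) and is removed.
Row's strategy a3 is strictly dominated by a2 (L: 11>5) and is removed.
Among the remaining strategies, none is strictly dominated by another pure strategy of the same player, so the elimination stops.
Surviving strategies — Row: {a2}; Column: {L}.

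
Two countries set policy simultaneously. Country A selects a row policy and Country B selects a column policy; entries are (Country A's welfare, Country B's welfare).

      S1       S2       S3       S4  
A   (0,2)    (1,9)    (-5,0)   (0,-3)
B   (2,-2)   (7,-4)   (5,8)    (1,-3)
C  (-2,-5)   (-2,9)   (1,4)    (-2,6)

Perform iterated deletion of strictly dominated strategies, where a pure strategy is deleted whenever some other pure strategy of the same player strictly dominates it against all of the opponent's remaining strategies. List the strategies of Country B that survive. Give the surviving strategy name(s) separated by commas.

S3

Row A is eliminated: B beats it against every remaining column (S1: 2>0, S2: 7>1, S3: 5>-5, S4: 1>0).
Row C is eliminated: B beats it against every remaining column (S1: 2>-2, S2: 7>-2, S3: 5>1, S4: 1>-2).
For Country B, S3 strictly dominates S1 on the remaining rows (B: 8>-2); eliminate S1.
For Country B, S3 strictly dominates S2 on the remaining rows (B: 8>-4); eliminate S2.
Column S4 is eliminated: S3 beats it against every remaining row (B: 8>-3).
Among the remaining strategies, none is strictly dominated by another pure strategy of the same player, so the elimination stops.
Surviving strategies — Country A: {B}; Country B: {S3}.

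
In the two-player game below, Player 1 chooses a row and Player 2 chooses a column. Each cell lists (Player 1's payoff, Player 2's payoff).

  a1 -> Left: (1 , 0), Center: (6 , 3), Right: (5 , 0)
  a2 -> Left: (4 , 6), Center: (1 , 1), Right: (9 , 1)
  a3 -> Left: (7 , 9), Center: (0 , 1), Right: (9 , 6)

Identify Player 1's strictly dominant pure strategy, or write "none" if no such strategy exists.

none

a1 fails to dominate a2 at Left (1<4).
a2 fails to dominate a1 at Center (1<6).
a3 fails to dominate a1 at Center (0<6).
No single strategy dominates all the others.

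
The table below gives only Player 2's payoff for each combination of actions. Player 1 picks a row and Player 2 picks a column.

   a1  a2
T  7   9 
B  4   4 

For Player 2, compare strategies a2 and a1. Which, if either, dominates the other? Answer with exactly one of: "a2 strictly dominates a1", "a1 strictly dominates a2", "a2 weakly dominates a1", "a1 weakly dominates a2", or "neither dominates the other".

a2 weakly dominates a1

Compare a2 to a1 across each opponent action: T: 9>7, B: 4=4.
a2 is at least as good everywhere and strictly better somewhere (tied only at B), so a2 weakly but not strictly dominates a1.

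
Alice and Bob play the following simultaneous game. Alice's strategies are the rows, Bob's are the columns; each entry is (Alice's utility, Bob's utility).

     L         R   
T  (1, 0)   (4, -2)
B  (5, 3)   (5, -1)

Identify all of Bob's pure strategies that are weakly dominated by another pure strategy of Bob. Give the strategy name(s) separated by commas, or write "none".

L: no other strategy beats it everywhere (R at T (0>-2)).
R: dominated, since L does at least as well everywhere (T: 0>-2, B: 3>-1).

R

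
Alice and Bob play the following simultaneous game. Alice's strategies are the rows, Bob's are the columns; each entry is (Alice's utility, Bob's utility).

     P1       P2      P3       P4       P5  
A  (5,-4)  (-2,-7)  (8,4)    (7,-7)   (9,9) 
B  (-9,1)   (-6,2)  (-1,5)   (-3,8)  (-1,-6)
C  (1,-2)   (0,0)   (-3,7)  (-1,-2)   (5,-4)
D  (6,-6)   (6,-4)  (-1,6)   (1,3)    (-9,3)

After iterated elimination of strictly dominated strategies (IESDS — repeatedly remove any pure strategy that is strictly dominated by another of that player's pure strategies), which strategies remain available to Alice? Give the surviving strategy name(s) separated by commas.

Row B is eliminated: A beats it against every remaining column (P1: 5>-9, P2: -2>-6, P3: 8>-1, P4: 7>-3, P5: 9>-1).
For Bob, P3 strictly dominates P1 on the remaining rows (A: 4>-4, C: 7>-2, D: 6>-6); eliminate P1.
Column P2 is eliminated: P3 beats it against every remaining row (A: 4>-7, C: 7>0, D: 6>-4).
Alice's strategy C is strictly dominated by A (P3: 8>-3, P4: 7>-1, P5: 9>5) and is removed.
For Alice, A strictly dominates D on the remaining columns (P3: 8>-1, P4: 7>1, P5: 9>-9); eliminate D.
Bob's strategy P3 is strictly dominated by P5 (A: 9>4) and is removed.
Bob's strategy P4 is strictly dominated by P5 (A: 9>-7) and is removed.
Among the remaining strategies, none is strictly dominated by another pure strategy of the same player, so the elimination stops.
Surviving strategies — Alice: {A}; Bob: {P5}.

A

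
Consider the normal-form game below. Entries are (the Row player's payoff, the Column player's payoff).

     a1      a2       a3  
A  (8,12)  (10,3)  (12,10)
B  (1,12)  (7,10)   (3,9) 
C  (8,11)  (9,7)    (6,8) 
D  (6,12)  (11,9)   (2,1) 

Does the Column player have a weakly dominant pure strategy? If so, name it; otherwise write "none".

a1

a1 vs a2: A: 12>3, B: 12>10, C: 11>7, D: 12>9.
a1 vs a3: A: 12>10, B: 12>9, C: 11>8, D: 12>1.
a1 is at least as good as every other strategy against every opponent action, so it is weakly dominant.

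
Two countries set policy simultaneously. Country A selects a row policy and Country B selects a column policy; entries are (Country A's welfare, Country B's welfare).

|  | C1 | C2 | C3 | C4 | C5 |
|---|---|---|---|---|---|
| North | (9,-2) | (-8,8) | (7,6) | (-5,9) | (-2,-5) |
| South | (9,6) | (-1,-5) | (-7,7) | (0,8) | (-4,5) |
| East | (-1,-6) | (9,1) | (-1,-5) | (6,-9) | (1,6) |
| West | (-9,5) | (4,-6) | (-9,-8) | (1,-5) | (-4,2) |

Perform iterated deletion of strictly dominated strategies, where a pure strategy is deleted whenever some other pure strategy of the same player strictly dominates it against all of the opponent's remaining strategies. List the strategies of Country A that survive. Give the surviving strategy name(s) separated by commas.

East

Country A's strategy West is strictly dominated by East (C1: -1>-9, C2: 9>4, C3: -1>-9, C4: 6>1, C5: 1>-4) and is removed.
For Country B, C3 strictly dominates C1 on the remaining rows (North: 6>-2, South: 7>6, East: -5>-6); eliminate C1.
For Country A, East strictly dominates South on the remaining columns (C2: 9>-1, C3: -1>-7, C4: 6>0, C5: 1>-4); eliminate South.
Column C3 is eliminated: C2 beats it against every remaining row (North: 8>6, East: 1>-5).
For Country A, East strictly dominates North on the remaining columns (C2: 9>-8, C4: 6>-5, C5: 1>-2); eliminate North.
Country B's strategy C2 is strictly dominated by C5 (East: 6>1) and is removed.
For Country B, C5 strictly dominates C4 on the remaining rows (East: 6>-9); eliminate C4.
Among the remaining strategies, none is strictly dominated by another pure strategy of the same player, so the elimination stops.
Surviving strategies — Country A: {East}; Country B: {C5}.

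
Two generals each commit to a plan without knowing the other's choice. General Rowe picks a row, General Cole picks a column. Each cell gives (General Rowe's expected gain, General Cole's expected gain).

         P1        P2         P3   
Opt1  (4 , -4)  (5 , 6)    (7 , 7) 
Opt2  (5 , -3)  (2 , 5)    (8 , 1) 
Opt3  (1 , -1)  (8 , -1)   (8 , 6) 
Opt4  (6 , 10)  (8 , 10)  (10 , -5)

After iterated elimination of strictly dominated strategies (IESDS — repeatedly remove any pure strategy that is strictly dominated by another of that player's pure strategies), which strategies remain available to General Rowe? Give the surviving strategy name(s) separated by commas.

General Rowe's strategy Opt1 is strictly dominated by Opt4 (P1: 6>4, P2: 8>5, P3: 10>7) and is removed.
Row Opt2 is eliminated: Opt4 beats it against every remaining column (P1: 6>5, P2: 8>2, P3: 10>8).
Among the remaining strategies, none is strictly dominated by another pure strategy of the same player, so the elimination stops.
Surviving strategies — General Rowe: {Opt3, Opt4}; General Cole: {P1, P2, P3}.

Opt3, Opt4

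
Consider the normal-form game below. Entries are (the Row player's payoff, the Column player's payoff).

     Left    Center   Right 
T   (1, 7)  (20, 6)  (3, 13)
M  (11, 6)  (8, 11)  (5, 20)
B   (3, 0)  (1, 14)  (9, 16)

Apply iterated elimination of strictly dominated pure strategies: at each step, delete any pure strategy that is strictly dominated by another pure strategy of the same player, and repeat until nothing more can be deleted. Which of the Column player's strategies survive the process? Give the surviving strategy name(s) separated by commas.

The Column player's strategy Left is strictly dominated by Right (T: 13>7, M: 20>6, B: 16>0) and is removed.
For the Column player, Right strictly dominates Center on the remaining rows (T: 13>6, M: 20>11, B: 16>14); eliminate Center.
For the Row player, M strictly dominates T on the remaining columns (Right: 5>3); eliminate T.
Row M is eliminated: B beats it against every remaining column (Right: 9>5).
Among the remaining strategies, none is strictly dominated by another pure strategy of the same player, so the elimination stops.
Surviving strategies — the Row player: {B}; the Column player: {Right}.

Right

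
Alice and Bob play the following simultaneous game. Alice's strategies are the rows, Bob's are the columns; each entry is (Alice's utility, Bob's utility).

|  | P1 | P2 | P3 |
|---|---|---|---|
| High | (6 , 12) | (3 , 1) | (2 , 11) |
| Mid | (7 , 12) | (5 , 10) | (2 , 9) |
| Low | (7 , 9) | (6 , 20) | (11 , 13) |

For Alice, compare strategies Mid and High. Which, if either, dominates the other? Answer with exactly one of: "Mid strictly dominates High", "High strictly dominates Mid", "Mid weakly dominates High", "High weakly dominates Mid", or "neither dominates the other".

Mid weakly dominates High

Mid's payoffs vs High's, by Bob's action — P1: 7>6, P2: 5>3, P3: 2=2.
Mid is at least as good everywhere and strictly better somewhere (tied only at P3), so Mid weakly but not strictly dominates High.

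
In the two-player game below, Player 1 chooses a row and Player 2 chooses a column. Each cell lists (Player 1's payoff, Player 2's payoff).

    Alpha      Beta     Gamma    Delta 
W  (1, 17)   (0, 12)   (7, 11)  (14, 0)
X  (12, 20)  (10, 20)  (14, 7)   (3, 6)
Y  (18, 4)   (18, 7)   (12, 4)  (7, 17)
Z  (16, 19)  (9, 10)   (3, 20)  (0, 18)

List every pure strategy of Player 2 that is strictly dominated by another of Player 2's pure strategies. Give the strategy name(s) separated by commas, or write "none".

Alpha is not dominated — it holds its own against Beta at W (17>12); Gamma at W (17>11); Delta at W (17>0).
Nothing dominates Beta: Alpha at X (20=20); Gamma at W (12>11); Delta at W (12>0).
Gamma: no other strategy beats it everywhere (Alpha at Y (4=4); Beta at Z (20>10); Delta at W (11>0)).
Delta: no other strategy beats it everywhere (Alpha at Y (17>4); Beta at Y (17>7); Gamma at Y (17>4)).

none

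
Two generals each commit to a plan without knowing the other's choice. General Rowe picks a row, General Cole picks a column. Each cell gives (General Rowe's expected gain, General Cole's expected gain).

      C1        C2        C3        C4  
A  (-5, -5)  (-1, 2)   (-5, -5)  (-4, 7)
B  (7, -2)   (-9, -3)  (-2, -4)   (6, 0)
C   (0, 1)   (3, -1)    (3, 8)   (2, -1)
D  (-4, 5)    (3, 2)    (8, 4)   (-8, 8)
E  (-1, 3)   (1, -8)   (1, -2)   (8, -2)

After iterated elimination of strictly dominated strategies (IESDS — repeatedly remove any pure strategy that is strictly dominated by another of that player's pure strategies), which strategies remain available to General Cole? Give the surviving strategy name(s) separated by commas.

C1, C3, C4

For General Rowe, C strictly dominates A on the remaining columns (C1: 0>-5, C2: 3>-1, C3: 3>-5, C4: 2>-4); eliminate A.
Column C2 is eliminated: C1 beats it against every remaining row (B: -2>-3, C: 1>-1, D: 5>2, E: 3>-8).
Among the remaining strategies, none is strictly dominated by another pure strategy of the same player, so the elimination stops.
Surviving strategies — General Rowe: {B, C, D, E}; General Cole: {C1, C3, C4}.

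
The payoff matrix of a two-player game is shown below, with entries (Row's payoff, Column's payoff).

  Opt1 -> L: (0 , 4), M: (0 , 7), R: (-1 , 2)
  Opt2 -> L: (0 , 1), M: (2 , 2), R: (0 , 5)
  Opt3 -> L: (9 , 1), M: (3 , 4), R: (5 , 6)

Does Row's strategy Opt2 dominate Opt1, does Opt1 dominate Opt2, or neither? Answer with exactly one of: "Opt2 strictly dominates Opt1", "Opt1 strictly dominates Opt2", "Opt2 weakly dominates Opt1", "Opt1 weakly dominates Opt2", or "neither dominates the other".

Opt2 weakly dominates Opt1

Compare Opt2 to Opt1 across every action of Column: L: 0=0, M: 2>0, R: 0>-1.
Opt2 is at least as good everywhere and strictly better somewhere (tied only at L), so Opt2 weakly but not strictly dominates Opt1.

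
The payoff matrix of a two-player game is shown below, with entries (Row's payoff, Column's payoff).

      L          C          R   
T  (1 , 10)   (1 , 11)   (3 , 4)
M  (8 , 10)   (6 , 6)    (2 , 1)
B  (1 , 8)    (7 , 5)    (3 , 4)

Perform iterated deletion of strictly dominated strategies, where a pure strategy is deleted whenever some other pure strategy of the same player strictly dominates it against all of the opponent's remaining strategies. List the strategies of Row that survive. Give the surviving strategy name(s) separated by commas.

M

Column's strategy R is strictly dominated by L (T: 10>4, M: 10>1, B: 8>4) and is removed.
Row T is eliminated: M beats it against every remaining column (L: 8>1, C: 6>1).
Column's strategy C is strictly dominated by L (M: 10>6, B: 8>5) and is removed.
Row B is eliminated: M beats it against every remaining column (L: 8>1).
Among the remaining strategies, none is strictly dominated by another pure strategy of the same player, so the elimination stops.
Surviving strategies — Row: {M}; Column: {L}.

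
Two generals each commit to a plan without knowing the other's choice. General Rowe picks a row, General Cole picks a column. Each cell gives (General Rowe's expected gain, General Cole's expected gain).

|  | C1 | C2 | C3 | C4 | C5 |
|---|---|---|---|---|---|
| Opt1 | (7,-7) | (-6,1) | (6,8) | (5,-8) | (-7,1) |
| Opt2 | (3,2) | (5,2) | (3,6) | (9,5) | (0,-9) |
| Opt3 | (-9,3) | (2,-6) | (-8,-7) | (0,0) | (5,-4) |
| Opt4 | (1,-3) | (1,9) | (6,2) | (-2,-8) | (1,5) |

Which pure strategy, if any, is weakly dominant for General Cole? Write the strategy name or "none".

none

C1 fails to dominate C2 at Opt1 (-7<1).
C2 fails to dominate C1 at Opt3 (-6<3).
C3 fails to dominate C1 at Opt3 (-7<3).
C4 fails to dominate C1 at Opt1 (-8<-7).
C5 fails to dominate C1 at Opt2 (-9<2).
No single strategy dominates all the others.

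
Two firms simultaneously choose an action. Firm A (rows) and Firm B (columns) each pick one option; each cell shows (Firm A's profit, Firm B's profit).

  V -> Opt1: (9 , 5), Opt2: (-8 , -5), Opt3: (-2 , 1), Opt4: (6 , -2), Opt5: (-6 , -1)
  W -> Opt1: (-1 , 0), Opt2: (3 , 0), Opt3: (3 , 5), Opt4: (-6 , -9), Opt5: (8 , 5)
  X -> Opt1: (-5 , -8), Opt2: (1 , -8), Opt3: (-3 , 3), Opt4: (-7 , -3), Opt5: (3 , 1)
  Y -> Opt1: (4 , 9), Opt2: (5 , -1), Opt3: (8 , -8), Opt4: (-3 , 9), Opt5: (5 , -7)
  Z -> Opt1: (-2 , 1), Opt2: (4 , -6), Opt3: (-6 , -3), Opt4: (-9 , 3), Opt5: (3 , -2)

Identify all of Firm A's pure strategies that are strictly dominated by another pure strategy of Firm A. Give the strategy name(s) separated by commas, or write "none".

X, Z

V is not dominated — it holds its own against W at Opt1 (9>-1); X at Opt1 (9>-5); Y at Opt1 (9>4); Z at Opt1 (9>-2).
Nothing dominates W: V at Opt2 (3>-8); X at Opt1 (-1>-5); Y at Opt5 (8>5); Z at Opt1 (-1>-2).
X is strictly dominated by W (Opt1: -1>-5, Opt2: 3>1, Opt3: 3>-3, Opt4: -6>-7, Opt5: 8>3).
Nothing dominates Y: V at Opt2 (5>-8); W at Opt1 (4>-1); X at Opt1 (4>-5); Z at Opt1 (4>-2).
Z is strictly dominated by Y (Opt1: 4>-2, Opt2: 5>4, Opt3: 8>-6, Opt4: -3>-9, Opt5: 5>3).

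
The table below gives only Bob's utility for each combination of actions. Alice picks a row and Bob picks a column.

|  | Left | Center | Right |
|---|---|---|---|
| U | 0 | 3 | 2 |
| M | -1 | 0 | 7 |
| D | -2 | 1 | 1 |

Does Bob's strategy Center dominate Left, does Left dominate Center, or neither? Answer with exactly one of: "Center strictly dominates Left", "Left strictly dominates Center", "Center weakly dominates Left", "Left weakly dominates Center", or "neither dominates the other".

Center's payoffs vs Left's, by Alice's action — U: 3>0, M: 0>-1, D: 1>-2.
Center gives a strictly higher payoff against every action of Alice, so Center strictly dominates Left.

Center strictly dominates Left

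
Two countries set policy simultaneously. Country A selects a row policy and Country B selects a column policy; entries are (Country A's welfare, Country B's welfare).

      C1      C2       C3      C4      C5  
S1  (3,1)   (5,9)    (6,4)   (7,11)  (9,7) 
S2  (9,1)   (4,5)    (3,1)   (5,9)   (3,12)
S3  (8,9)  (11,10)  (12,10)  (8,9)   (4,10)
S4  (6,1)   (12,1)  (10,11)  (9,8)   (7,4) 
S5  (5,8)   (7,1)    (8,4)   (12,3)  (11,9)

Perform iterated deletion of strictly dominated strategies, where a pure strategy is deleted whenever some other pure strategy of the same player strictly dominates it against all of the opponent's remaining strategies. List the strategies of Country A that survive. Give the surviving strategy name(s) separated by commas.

Country A's strategy S1 is strictly dominated by S5 (C1: 5>3, C2: 7>5, C3: 8>6, C4: 12>7, C5: 11>9) and is removed.
For Country B, C5 strictly dominates C1 on the remaining rows (S2: 12>1, S3: 10>9, S4: 4>1, S5: 9>8); eliminate C1.
Country A's strategy S2 is strictly dominated by S3 (C2: 11>4, C3: 12>3, C4: 8>5, C5: 4>3) and is removed.
Column C4 is eliminated: C3 beats it against every remaining row (S3: 10>9, S4: 11>8, S5: 4>3).
Among the remaining strategies, none is strictly dominated by another pure strategy of the same player, so the elimination stops.
Surviving strategies — Country A: {S3, S4, S5}; Country B: {C2, C3, C5}.

S3, S4, S5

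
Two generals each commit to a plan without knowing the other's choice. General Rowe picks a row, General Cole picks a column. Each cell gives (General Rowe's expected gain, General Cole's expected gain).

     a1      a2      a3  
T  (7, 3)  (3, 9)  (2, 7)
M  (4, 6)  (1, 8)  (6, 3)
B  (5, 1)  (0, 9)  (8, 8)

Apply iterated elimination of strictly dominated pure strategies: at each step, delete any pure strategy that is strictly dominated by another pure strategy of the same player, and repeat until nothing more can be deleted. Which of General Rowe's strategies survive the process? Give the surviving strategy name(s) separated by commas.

General Cole's strategy a1 is strictly dominated by a2 (T: 9>3, M: 8>6, B: 9>1) and is removed.
For General Cole, a2 strictly dominates a3 on the remaining rows (T: 9>7, M: 8>3, B: 9>8); eliminate a3.
Row M is eliminated: T beats it against every remaining column (a2: 3>1).
Row B is eliminated: T beats it against every remaining column (a2: 3>0).
Among the remaining strategies, none is strictly dominated by another pure strategy of the same player, so the elimination stops.
Surviving strategies — General Rowe: {T}; General Cole: {a2}.

T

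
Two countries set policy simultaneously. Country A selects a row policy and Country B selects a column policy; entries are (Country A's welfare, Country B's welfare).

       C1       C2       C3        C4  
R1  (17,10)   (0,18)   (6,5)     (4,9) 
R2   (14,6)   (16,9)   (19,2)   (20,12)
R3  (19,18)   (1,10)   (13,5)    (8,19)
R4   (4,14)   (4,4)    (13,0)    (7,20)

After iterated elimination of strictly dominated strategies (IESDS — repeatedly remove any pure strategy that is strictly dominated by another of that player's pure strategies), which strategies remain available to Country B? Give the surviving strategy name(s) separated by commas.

Country A's strategy R1 is strictly dominated by R3 (C1: 19>17, C2: 1>0, C3: 13>6, C4: 8>4) and is removed.
For Country A, R2 strictly dominates R4 on the remaining columns (C1: 14>4, C2: 16>4, C3: 19>13, C4: 20>7); eliminate R4.
For Country B, C4 strictly dominates C1 on the remaining rows (R2: 12>6, R3: 19>18); eliminate C1.
Row R3 is eliminated: R2 beats it against every remaining column (C2: 16>1, C3: 19>13, C4: 20>8).
Country B's strategy C2 is strictly dominated by C4 (R2: 12>9) and is removed.
For Country B, C4 strictly dominates C3 on the remaining rows (R2: 12>2); eliminate C3.
Among the remaining strategies, none is strictly dominated by another pure strategy of the same player, so the elimination stops.
Surviving strategies — Country A: {R2}; Country B: {C4}.

C4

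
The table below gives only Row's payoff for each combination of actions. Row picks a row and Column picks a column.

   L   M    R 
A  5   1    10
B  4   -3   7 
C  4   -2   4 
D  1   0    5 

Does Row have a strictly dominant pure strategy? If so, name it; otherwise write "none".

A

A vs B: L: 5>4, M: 1>-3, R: 10>7.
A vs C: L: 5>4, M: 1>-2, R: 10>4.
A vs D: L: 5>1, M: 1>0, R: 10>5.
A strictly beats every other strategy against every opponent action, so it is strictly dominant.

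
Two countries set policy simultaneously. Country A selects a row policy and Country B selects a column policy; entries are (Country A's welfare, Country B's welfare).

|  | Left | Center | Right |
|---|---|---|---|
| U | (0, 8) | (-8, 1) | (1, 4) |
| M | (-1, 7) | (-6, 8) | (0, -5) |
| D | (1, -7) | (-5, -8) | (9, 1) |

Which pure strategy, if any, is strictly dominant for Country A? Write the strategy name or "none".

D

D vs U: Left: 1>0, Center: -5>-8, Right: 9>1.
D vs M: Left: 1>-1, Center: -5>-6, Right: 9>0.
D strictly beats every other strategy against every opponent action, so it is strictly dominant.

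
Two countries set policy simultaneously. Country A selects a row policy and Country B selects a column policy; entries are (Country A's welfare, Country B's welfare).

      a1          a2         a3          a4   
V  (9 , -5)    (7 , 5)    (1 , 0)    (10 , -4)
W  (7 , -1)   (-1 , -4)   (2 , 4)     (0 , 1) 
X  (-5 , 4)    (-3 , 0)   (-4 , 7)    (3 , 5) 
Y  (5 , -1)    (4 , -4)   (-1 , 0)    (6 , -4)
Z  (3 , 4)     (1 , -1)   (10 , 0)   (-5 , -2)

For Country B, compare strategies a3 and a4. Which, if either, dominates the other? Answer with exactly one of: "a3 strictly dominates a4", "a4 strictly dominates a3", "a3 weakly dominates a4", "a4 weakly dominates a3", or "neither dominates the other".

a3 strictly dominates a4

Compare a3 to a4 across every action of Country A: V: 0>-4, W: 4>1, X: 7>5, Y: 0>-4, Z: 0>-2.
a3 gives a strictly higher payoff against every action of Country A, so a3 strictly dominates a4.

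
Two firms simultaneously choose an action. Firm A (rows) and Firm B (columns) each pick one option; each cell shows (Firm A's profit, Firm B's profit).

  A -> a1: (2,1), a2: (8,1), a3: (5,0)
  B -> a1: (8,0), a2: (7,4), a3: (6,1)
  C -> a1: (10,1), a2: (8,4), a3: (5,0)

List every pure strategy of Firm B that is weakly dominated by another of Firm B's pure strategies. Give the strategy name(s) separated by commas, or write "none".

a1, a3

a2 weakly dominates a1 — A: 1=1, B: 4>0, C: 4>1.
a2 is not dominated — it holds its own against a1 at B (4>0); a3 at A (1>0).
a3: dominated, since a2 does at least as well everywhere (A: 1>0, B: 4>1, C: 4>0).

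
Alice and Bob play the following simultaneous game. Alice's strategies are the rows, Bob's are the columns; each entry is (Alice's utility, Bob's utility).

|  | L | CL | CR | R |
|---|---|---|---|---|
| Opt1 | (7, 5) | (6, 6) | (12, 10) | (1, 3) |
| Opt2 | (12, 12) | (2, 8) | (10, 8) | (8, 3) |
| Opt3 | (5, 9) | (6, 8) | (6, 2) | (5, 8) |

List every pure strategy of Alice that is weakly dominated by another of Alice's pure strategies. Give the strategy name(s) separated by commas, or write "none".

none

Opt1 is not dominated — it holds its own against Opt2 at CL (6>2); Opt3 at L (7>5).
Opt2: no other strategy beats it everywhere (Opt1 at L (12>7); Opt3 at L (12>5)).
Opt3: no other strategy beats it everywhere (Opt1 at R (5>1); Opt2 at CL (6>2)).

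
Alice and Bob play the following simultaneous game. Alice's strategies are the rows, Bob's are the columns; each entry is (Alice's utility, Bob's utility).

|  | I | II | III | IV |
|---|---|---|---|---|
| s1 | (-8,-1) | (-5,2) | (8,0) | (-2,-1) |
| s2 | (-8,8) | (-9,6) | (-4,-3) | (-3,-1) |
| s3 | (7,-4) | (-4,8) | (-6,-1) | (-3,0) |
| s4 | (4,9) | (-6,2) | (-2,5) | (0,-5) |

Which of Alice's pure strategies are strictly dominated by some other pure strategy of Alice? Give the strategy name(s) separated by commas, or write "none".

s2

Nothing dominates s1: s2 at I (-8=-8); s3 at III (8>-6); s4 at II (-5>-6).
s4 strictly dominates s2 — I: 4>-8, II: -6>-9, III: -2>-4, IV: 0>-3.
s3 is not dominated — it holds its own against s1 at I (7>-8); s2 at I (7>-8); s4 at I (7>4).
s4 is not dominated — it holds its own against s1 at I (4>-8); s2 at I (4>-8); s3 at III (-2>-6).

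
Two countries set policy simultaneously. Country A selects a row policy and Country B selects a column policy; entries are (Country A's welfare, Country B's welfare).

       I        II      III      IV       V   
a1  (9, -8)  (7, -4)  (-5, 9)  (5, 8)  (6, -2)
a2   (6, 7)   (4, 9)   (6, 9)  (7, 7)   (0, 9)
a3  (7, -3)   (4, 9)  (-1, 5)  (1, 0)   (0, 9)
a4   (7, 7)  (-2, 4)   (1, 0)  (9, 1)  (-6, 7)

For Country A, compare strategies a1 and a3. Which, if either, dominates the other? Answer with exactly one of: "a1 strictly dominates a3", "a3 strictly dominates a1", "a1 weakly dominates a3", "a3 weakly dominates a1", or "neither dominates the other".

neither dominates the other

Compare a1 to a3 across each opponent action: I: 9>7, II: 7>4, III: -5<-1, IV: 5>1, V: 6>0.
a1 does better at I, II, IV, V but worse at III; neither strategy dominates the other.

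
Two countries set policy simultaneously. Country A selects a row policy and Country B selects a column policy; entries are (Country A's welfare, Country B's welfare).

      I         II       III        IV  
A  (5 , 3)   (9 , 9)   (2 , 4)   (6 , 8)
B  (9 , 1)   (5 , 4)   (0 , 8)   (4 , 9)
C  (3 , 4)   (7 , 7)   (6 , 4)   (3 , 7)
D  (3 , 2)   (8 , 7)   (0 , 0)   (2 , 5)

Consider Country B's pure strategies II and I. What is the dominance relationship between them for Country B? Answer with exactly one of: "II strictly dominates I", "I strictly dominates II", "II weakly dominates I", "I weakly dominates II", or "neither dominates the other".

II strictly dominates I

II's payoffs vs I's, by Country A's action — A: 9>3, B: 4>1, C: 7>4, D: 7>2.
Every comparison favours II, so II strictly dominates I.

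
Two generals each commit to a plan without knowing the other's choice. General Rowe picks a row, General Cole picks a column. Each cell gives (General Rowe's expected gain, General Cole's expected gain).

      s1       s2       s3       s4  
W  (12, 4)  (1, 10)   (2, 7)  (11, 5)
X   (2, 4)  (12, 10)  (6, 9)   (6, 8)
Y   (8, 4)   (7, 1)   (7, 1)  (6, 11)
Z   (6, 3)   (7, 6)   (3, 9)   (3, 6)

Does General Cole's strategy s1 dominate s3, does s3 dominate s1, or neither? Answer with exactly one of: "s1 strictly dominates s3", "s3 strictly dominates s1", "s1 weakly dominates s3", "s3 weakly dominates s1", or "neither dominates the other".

neither dominates the other

s1's payoffs vs s3's, by General Rowe's action — W: 4<7, X: 4<9, Y: 4>1, Z: 3<9.
s1 does better at Y but worse at W, X, Z; neither strategy dominates the other.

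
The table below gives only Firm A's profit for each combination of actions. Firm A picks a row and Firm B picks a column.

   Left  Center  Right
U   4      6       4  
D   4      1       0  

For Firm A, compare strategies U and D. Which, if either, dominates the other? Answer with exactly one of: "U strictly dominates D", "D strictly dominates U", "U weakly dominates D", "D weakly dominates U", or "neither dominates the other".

U weakly dominates D

U's payoffs vs D's, by Firm B's action — Left: 4=4, Center: 6>1, Right: 4>0.
U is at least as good everywhere and strictly better somewhere (tied only at Left), so U weakly but not strictly dominates D.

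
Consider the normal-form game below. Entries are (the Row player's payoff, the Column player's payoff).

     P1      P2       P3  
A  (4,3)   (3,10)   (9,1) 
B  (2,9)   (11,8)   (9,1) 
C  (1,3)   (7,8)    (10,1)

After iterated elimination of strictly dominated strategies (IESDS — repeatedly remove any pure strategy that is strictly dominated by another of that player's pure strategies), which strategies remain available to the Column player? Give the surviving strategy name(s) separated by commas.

P1, P2

Column P3 is eliminated: P1 beats it against every remaining row (A: 3>1, B: 9>1, C: 3>1).
Row C is eliminated: B beats it against every remaining column (P1: 2>1, P2: 11>7).
Among the remaining strategies, none is strictly dominated by another pure strategy of the same player, so the elimination stops.
Surviving strategies — the Row player: {A, B}; the Column player: {P1, P2}.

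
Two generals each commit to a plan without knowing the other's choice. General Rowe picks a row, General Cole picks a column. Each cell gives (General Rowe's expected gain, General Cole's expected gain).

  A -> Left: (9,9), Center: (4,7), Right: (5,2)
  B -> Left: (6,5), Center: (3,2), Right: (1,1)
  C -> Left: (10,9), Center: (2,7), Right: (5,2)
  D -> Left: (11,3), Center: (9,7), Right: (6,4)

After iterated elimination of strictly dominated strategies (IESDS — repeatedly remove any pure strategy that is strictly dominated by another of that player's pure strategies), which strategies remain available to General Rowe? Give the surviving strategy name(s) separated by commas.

General Rowe's strategy A is strictly dominated by D (Left: 11>9, Center: 9>4, Right: 6>5) and is removed.
General Rowe's strategy B is strictly dominated by D (Left: 11>6, Center: 9>3, Right: 6>1) and is removed.
Row C is eliminated: D beats it against every remaining column (Left: 11>10, Center: 9>2, Right: 6>5).
For General Cole, Center strictly dominates Left on the remaining rows (D: 7>3); eliminate Left.
General Cole's strategy Right is strictly dominated by Center (D: 7>4) and is removed.
Among the remaining strategies, none is strictly dominated by another pure strategy of the same player, so the elimination stops.
Surviving strategies — General Rowe: {D}; General Cole: {Center}.

D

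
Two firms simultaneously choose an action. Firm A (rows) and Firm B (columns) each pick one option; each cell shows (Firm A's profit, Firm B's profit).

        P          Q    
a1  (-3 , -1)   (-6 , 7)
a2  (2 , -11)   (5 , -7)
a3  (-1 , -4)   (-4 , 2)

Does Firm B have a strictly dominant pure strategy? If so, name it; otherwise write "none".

Q vs P: a1: 7>-1, a2: -7>-11, a3: 2>-4.
Q strictly beats every other strategy against every opponent action, so it is strictly dominant.

Q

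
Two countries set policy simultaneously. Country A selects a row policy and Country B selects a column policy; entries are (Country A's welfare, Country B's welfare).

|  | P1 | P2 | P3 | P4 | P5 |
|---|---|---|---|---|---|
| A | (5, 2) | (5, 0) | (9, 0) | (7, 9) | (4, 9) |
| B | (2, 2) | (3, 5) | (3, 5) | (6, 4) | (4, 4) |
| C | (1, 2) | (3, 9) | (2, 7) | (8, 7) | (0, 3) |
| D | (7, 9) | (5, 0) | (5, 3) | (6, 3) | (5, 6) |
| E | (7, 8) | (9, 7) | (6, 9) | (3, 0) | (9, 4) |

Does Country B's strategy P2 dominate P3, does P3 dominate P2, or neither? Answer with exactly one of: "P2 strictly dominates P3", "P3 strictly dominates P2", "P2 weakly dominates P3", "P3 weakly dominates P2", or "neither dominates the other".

neither dominates the other

Compare P2 to P3 across each choice by Country A: A: 0=0, B: 5=5, C: 9>7, D: 0<3, E: 7<9.
P2 does better at C but worse at D, E; neither strategy dominates the other.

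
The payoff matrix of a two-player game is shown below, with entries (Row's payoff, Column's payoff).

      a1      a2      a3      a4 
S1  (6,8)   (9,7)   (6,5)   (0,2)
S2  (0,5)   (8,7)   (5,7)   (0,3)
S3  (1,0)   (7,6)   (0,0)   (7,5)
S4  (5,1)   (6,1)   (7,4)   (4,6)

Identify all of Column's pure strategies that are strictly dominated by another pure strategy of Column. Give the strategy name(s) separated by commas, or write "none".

none

Nothing dominates a1: a2 at S1 (8>7); a3 at S1 (8>5); a4 at S1 (8>2).
Nothing dominates a2: a1 at S2 (7>5); a3 at S1 (7>5); a4 at S1 (7>2).
a3: no other strategy beats it everywhere (a1 at S2 (7>5); a2 at S2 (7=7); a4 at S1 (5>2)).
Nothing dominates a4: a1 at S3 (5>0); a2 at S4 (6>1); a3 at S3 (5>0).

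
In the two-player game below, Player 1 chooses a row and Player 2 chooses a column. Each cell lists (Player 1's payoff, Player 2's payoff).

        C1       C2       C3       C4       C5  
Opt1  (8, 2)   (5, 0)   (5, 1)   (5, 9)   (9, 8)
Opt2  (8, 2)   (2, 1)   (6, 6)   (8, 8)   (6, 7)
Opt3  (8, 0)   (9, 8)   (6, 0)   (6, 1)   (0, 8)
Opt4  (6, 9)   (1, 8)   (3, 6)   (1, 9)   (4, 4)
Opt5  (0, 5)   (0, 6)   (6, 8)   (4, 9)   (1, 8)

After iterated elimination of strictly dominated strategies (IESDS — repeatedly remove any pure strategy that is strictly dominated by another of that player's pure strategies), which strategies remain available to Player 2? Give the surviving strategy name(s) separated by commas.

C2, C4, C5

For Player 1, Opt1 strictly dominates Opt4 on the remaining columns (C1: 8>6, C2: 5>1, C3: 5>3, C4: 5>1, C5: 9>4); eliminate Opt4.
For Player 2, C4 strictly dominates C1 on the remaining rows (Opt1: 9>2, Opt2: 8>2, Opt3: 1>0, Opt5: 9>5); eliminate C1.
Player 2's strategy C3 is strictly dominated by C4 (Opt1: 9>1, Opt2: 8>6, Opt3: 1>0, Opt5: 9>8) and is removed.
For Player 1, Opt1 strictly dominates Opt5 on the remaining columns (C2: 5>0, C4: 5>4, C5: 9>1); eliminate Opt5.
Among the remaining strategies, none is strictly dominated by another pure strategy of the same player, so the elimination stops.
Surviving strategies — Player 1: {Opt1, Opt2, Opt3}; Player 2: {C2, C4, C5}.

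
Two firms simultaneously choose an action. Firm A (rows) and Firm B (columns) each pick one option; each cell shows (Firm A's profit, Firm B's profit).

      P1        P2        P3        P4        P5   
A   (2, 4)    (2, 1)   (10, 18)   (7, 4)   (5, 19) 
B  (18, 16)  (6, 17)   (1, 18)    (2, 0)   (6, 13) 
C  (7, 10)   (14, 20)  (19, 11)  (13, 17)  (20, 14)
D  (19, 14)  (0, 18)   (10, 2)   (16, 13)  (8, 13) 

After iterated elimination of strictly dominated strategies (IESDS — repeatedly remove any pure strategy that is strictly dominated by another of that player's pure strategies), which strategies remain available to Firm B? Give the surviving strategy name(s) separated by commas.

P2

Firm A's strategy A is strictly dominated by C (P1: 7>2, P2: 14>2, P3: 19>10, P4: 13>7, P5: 20>5) and is removed.
Column P1 is eliminated: P2 beats it against every remaining row (B: 17>16, C: 20>10, D: 18>14).
For Firm A, C strictly dominates B on the remaining columns (P2: 14>6, P3: 19>1, P4: 13>2, P5: 20>6); eliminate B.
For Firm B, P2 strictly dominates P3 on the remaining rows (C: 20>11, D: 18>2); eliminate P3.
Column P4 is eliminated: P2 beats it against every remaining row (C: 20>17, D: 18>13).
Firm A's strategy D is strictly dominated by C (P2: 14>0, P5: 20>8) and is removed.
Firm B's strategy P5 is strictly dominated by P2 (C: 20>14) and is removed.
Among the remaining strategies, none is strictly dominated by another pure strategy of the same player, so the elimination stops.
Surviving strategies — Firm A: {C}; Firm B: {P2}.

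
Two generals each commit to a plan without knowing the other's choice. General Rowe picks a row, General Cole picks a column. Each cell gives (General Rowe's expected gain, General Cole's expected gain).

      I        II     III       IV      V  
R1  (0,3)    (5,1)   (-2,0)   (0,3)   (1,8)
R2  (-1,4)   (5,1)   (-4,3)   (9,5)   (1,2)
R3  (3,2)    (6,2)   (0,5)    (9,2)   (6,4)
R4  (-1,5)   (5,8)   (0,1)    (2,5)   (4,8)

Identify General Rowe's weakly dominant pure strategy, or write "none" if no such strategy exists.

R3

R3 vs R1: I: 3>0, II: 6>5, III: 0>-2, IV: 9>0, V: 6>1.
R3 vs R2: I: 3>-1, II: 6>5, III: 0>-4, IV: 9=9, V: 6>1.
R3 vs R4: I: 3>-1, II: 6>5, III: 0=0, IV: 9>2, V: 6>4.
R3 is at least as good as every other strategy against every opponent action, so it is weakly dominant.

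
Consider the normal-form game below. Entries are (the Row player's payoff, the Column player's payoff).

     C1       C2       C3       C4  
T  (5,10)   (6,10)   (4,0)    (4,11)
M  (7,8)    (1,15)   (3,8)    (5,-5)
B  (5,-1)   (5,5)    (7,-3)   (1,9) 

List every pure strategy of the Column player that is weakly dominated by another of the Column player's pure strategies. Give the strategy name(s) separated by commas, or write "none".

C1, C3

C1: dominated, since C2 does at least as well everywhere (T: 10=10, M: 15>8, B: 5>-1).
C2: no other strategy beats it everywhere (C1 at M (15>8); C3 at T (10>0); C4 at M (15>-5)).
C1 weakly dominates C3 — T: 10>0, M: 8=8, B: -1>-3.
C4: no other strategy beats it everywhere (C1 at T (11>10); C2 at T (11>10); C3 at T (11>0)).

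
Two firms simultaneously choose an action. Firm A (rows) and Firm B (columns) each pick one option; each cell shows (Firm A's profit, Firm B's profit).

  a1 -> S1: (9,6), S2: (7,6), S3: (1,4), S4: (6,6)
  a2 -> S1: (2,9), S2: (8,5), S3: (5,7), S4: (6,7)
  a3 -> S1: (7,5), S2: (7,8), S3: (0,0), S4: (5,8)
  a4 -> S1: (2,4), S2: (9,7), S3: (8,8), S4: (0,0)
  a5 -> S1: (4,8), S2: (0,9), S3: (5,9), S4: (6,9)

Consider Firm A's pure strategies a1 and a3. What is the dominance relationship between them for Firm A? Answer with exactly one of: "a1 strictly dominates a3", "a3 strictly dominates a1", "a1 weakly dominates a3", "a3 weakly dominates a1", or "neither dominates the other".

a1 weakly dominates a3

a1's payoffs vs a3's, by Firm B's action — S1: 9>7, S2: 7=7, S3: 1>0, S4: 6>5.
a1 is at least as good everywhere and strictly better somewhere (tied only at S2), so a1 weakly but not strictly dominates a3.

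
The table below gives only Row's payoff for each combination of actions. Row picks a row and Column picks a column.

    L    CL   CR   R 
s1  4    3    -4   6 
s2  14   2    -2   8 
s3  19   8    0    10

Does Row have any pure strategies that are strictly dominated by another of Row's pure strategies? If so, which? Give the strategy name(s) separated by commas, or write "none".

s1, s2

s1: dominated, since s3 does at least as well everywhere (L: 19>4, CL: 8>3, CR: 0>-4, R: 10>6).
s3 strictly dominates s2 — L: 19>14, CL: 8>2, CR: 0>-2, R: 10>8.
s3: no other strategy beats it everywhere (s1 at L (19>4); s2 at L (19>14)).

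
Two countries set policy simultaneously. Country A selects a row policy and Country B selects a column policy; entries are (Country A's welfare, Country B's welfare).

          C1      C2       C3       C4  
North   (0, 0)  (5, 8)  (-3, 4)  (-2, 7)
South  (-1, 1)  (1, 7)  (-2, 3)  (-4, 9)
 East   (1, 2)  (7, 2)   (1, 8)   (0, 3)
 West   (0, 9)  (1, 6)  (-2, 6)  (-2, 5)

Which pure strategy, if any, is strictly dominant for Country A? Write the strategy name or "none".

East vs North: C1: 1>0, C2: 7>5, C3: 1>-3, C4: 0>-2.
East vs South: C1: 1>-1, C2: 7>1, C3: 1>-2, C4: 0>-4.
East vs West: C1: 1>0, C2: 7>1, C3: 1>-2, C4: 0>-2.
East strictly beats every other strategy against every opponent action, so it is strictly dominant.

East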